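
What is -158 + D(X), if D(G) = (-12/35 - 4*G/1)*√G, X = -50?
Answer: -158 + 6988*I*√2/7 ≈ -158.0 + 1411.8*I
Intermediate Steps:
D(G) = √G*(-12/35 - 4*G) (D(G) = (-12*1/35 - 4*G*1)*√G = (-12/35 - 4*G)*√G = √G*(-12/35 - 4*G))
-158 + D(X) = -158 + √(-50)*(-12/35 - 4*(-50)) = -158 + (5*I*√2)*(-12/35 + 200) = -158 + (5*I*√2)*(6988/35) = -158 + 6988*I*√2/7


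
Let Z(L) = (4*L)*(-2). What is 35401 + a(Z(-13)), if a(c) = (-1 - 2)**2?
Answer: 35410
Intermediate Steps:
Z(L) = -8*L
a(c) = 9 (a(c) = (-3)**2 = 9)
35401 + a(Z(-13)) = 35401 + 9 = 35410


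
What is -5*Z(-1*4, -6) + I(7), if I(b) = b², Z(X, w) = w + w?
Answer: 109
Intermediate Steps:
Z(X, w) = 2*w
-5*Z(-1*4, -6) + I(7) = -10*(-6) + 7² = -5*(-12) + 49 = 60 + 49 = 109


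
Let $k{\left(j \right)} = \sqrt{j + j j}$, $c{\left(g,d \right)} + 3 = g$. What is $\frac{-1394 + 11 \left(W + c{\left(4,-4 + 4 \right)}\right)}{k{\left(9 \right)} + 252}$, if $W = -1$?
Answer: $- \frac{19516}{3523} + \frac{697 \sqrt{10}}{10569} \approx -5.3311$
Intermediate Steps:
$c{\left(g,d \right)} = -3 + g$
$k{\left(j \right)} = \sqrt{j + j^{2}}$
$\frac{-1394 + 11 \left(W + c{\left(4,-4 + 4 \right)}\right)}{k{\left(9 \right)} + 252} = \frac{-1394 + 11 \left(-1 + \left(-3 + 4\right)\right)}{\sqrt{9 \left(1 + 9\right)} + 252} = \frac{-1394 + 11 \left(-1 + 1\right)}{\sqrt{9 \cdot 10} + 252} = \frac{-1394 + 11 \cdot 0}{\sqrt{90} + 252} = \frac{-1394 + 0}{3 \sqrt{10} + 252} = \frac{1}{252 + 3 \sqrt{10}} \left(-1394\right) = - \frac{1394}{252 + 3 \sqrt{10}}$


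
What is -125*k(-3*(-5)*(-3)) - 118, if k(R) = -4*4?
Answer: 1882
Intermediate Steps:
k(R) = -16
-125*k(-3*(-5)*(-3)) - 118 = -125*(-16) - 118 = 2000 - 118 = 1882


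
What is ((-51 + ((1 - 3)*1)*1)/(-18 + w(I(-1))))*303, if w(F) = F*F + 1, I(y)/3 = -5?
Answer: -16059/208 ≈ -77.207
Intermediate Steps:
I(y) = -15 (I(y) = 3*(-5) = -15)
w(F) = 1 + F² (w(F) = F² + 1 = 1 + F²)
((-51 + ((1 - 3)*1)*1)/(-18 + w(I(-1))))*303 = ((-51 + ((1 - 3)*1)*1)/(-18 + (1 + (-15)²)))*303 = ((-51 - 2*1*1)/(-18 + (1 + 225)))*303 = ((-51 - 2*1)/(-18 + 226))*303 = ((-51 - 2)/208)*303 = -53*1/208*303 = -53/208*303 = -16059/208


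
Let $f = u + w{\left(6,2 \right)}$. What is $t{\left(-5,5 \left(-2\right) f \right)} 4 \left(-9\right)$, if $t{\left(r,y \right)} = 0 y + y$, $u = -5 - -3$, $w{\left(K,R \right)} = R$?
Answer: $0$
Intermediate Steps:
$u = -2$ ($u = -5 + 3 = -2$)
$f = 0$ ($f = -2 + 2 = 0$)
$t{\left(r,y \right)} = y$ ($t{\left(r,y \right)} = 0 + y = y$)
$t{\left(-5,5 \left(-2\right) f \right)} 4 \left(-9\right) = 5 \left(-2\right) 0 \cdot 4 \left(-9\right) = \left(-10\right) 0 \cdot 4 \left(-9\right) = 0 \cdot 4 \left(-9\right) = 0 \left(-9\right) = 0$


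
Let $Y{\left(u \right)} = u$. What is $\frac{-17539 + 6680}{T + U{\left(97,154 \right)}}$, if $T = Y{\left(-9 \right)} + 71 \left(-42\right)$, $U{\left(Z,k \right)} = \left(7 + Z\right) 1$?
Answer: $\frac{10859}{2887} \approx 3.7613$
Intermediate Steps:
$U{\left(Z,k \right)} = 7 + Z$
$T = -2991$ ($T = -9 + 71 \left(-42\right) = -9 - 2982 = -2991$)
$\frac{-17539 + 6680}{T + U{\left(97,154 \right)}} = \frac{-17539 + 6680}{-2991 + \left(7 + 97\right)} = - \frac{10859}{-2991 + 104} = - \frac{10859}{-2887} = \left(-10859\right) \left(- \frac{1}{2887}\right) = \frac{10859}{2887}$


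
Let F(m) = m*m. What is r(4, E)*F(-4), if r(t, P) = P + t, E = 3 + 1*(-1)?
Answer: 96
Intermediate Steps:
E = 2 (E = 3 - 1 = 2)
F(m) = m²
r(4, E)*F(-4) = (2 + 4)*(-4)² = 6*16 = 96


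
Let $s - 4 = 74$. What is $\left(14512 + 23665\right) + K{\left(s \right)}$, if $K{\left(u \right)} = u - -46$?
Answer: $38301$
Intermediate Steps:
$s = 78$ ($s = 4 + 74 = 78$)
$K{\left(u \right)} = 46 + u$ ($K{\left(u \right)} = u + 46 = 46 + u$)
$\left(14512 + 23665\right) + K{\left(s \right)} = \left(14512 + 23665\right) + \left(46 + 78\right) = 38177 + 124 = 38301$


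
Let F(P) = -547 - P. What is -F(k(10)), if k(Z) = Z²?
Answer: 647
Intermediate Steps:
-F(k(10)) = -(-547 - 1*10²) = -(-547 - 1*100) = -(-547 - 100) = -1*(-647) = 647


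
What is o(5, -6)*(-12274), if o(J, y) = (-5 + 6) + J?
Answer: -73644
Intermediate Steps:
o(J, y) = 1 + J
o(5, -6)*(-12274) = (1 + 5)*(-12274) = 6*(-12274) = -73644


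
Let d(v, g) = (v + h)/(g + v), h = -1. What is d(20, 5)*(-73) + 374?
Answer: 7963/25 ≈ 318.52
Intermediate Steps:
d(v, g) = (-1 + v)/(g + v) (d(v, g) = (v - 1)/(g + v) = (-1 + v)/(g + v))
d(20, 5)*(-73) + 374 = ((-1 + 20)/(5 + 20))*(-73) + 374 = (19/25)*(-73) + 374 = -1387/25 + 374 = 7963/25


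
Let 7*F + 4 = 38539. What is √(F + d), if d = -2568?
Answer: √2937 ≈ 54.194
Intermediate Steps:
F = 5505 (F = -4/7 + (⅐)*38539 = -4/7 + 38539/7 = 5505)
√(F + d) = √(5505 - 2568) = √2937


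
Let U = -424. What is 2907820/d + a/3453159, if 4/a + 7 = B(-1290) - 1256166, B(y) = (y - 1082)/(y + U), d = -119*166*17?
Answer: -317932537333953331106/36717358303609635225 ≈ -8.6589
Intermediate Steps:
d = -335818 (d = -19754*17 = -335818)
B(y) = (-1082 + y)/(-424 + y) (B(y) = (y - 1082)/(y - 424) = (-1082 + y)/(-424 + y))
a = -3428/1076539075 (a = 4/(-7 + ((-1082 - 1290)/(-424 - 1290) - 1256166)) = 4/(-7 + (-2372/(-1714) - 1256166)) = 4/(-7 + (-1/1714*(-2372) - 1256166)) = 4/(-7 + (1186/857 - 1256166)) = 4/(-7 - 1076533076/857) = 4/(-1076539075/857) = 4*(-857/1076539075) = -3428/1076539075 ≈ -3.1843e-6)
2907820/d + a/3453159 = 2907820/(-335818) - 3428/1076539075/3453159 = 2907820*(-1/335818) - 3428/1076539075*1/3453159 = -1453910/167909 - 3428/3717460595687925 = -317932537333953331106/36717358303609635225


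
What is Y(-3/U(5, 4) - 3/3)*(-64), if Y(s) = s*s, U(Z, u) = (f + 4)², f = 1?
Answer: -50176/625 ≈ -80.282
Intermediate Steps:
U(Z, u) = 25 (U(Z, u) = (1 + 4)² = 5² = 25)
Y(s) = s²
Y(-3/U(5, 4) - 3/3)*(-64) = (-3/25 - 3/3)²*(-64) = (-3*1/25 - 3*⅓)²*(-64) = (-3/25 - 1)²*(-64) = (-28/25)²*(-64) = (784/625)*(-64) = -50176/625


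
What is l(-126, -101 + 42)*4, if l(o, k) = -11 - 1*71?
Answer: -328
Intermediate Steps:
l(o, k) = -82 (l(o, k) = -11 - 71 = -82)
l(-126, -101 + 42)*4 = -82*4 = -328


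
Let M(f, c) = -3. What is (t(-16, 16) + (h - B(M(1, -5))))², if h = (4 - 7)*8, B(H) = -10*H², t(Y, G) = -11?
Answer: 3025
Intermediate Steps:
h = -24 (h = -3*8 = -24)
(t(-16, 16) + (h - B(M(1, -5))))² = (-11 + (-24 - (-10)*(-3)²))² = (-11 + (-24 - (-10)*9))² = (-11 + (-24 - 1*(-90)))² = (-11 + (-24 + 90))² = (-11 + 66)² = 55² = 3025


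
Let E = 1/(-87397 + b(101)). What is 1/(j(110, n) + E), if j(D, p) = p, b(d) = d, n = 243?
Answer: 87296/21212927 ≈ 0.0041152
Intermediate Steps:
E = -1/87296 (E = 1/(-87397 + 101) = 1/(-87296) = -1/87296 ≈ -1.1455e-5)
1/(j(110, n) + E) = 1/(243 - 1/87296) = 1/(21212927/87296) = 87296/21212927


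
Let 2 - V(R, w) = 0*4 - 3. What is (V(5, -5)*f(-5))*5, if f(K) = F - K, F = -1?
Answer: 100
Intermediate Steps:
f(K) = -1 - K
V(R, w) = 5 (V(R, w) = 2 - (0*4 - 3) = 2 - (0 - 3) = 2 - 1*(-3) = 2 + 3 = 5)
(V(5, -5)*f(-5))*5 = (5*(-1 - 1*(-5)))*5 = (5*(-1 + 5))*5 = (5*4)*5 = 20*5 = 100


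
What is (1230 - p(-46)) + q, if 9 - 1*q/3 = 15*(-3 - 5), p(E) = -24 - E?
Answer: 1595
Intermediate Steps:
q = 387 (q = 27 - 45*(-3 - 5) = 27 - 45*(-8) = 27 - 3*(-120) = 27 + 360 = 387)
(1230 - p(-46)) + q = (1230 - (-24 - 1*(-46))) + 387 = (1230 - (-24 + 46)) + 387 = (1230 - 1*22) + 387 = (1230 - 22) + 387 = 1208 + 387 = 1595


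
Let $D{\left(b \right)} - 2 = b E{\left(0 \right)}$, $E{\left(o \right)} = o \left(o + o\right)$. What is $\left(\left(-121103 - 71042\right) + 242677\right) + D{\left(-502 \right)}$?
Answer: $50534$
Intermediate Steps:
$E{\left(o \right)} = 2 o^{2}$ ($E{\left(o \right)} = o 2 o = 2 o^{2}$)
$D{\left(b \right)} = 2$ ($D{\left(b \right)} = 2 + b 2 \cdot 0^{2} = 2 + b 2 \cdot 0 = 2 + b 0 = 2 + 0 = 2$)
$\left(\left(-121103 - 71042\right) + 242677\right) + D{\left(-502 \right)} = \left(\left(-121103 - 71042\right) + 242677\right) + 2 = \left(-192145 + 242677\right) + 2 = 50532 + 2 = 50534$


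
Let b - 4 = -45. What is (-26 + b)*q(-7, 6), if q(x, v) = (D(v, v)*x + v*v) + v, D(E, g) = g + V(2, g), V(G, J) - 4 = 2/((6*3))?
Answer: 17353/9 ≈ 1928.1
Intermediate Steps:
V(G, J) = 37/9 (V(G, J) = 4 + 2/((6*3)) = 4 + 2/18 = 4 + 2*(1/18) = 4 + ⅑ = 37/9)
D(E, g) = 37/9 + g (D(E, g) = g + 37/9 = 37/9 + g)
b = -41 (b = 4 - 45 = -41)
q(x, v) = v + v² + x*(37/9 + v) (q(x, v) = ((37/9 + v)*x + v*v) + v = (x*(37/9 + v) + v²) + v = (v² + x*(37/9 + v)) + v = v + v² + x*(37/9 + v))
(-26 + b)*q(-7, 6) = (-26 - 41)*(6 + 6² + (37/9)*(-7) + 6*(-7)) = -67*(6 + 36 - 259/9 - 42) = -67*(-259/9) = 17353/9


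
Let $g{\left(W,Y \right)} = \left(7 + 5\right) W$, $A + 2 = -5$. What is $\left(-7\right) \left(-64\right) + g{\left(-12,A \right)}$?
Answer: $304$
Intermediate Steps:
$A = -7$ ($A = -2 - 5 = -7$)
$g{\left(W,Y \right)} = 12 W$
$\left(-7\right) \left(-64\right) + g{\left(-12,A \right)} = \left(-7\right) \left(-64\right) + 12 \left(-12\right) = 448 - 144 = 304$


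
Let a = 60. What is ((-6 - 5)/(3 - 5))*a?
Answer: 330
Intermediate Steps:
((-6 - 5)/(3 - 5))*a = ((-6 - 5)/(3 - 5))*60 = -11/(-2)*60 = -11*(-1/2)*60 = (11/2)*60 = 330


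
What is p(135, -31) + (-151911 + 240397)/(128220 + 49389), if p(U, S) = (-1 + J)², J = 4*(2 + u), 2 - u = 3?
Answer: 1686967/177609 ≈ 9.4982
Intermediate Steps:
u = -1 (u = 2 - 1*3 = 2 - 3 = -1)
J = 4 (J = 4*(2 - 1) = 4*1 = 4)
p(U, S) = 9 (p(U, S) = (-1 + 4)² = 3² = 9)
p(135, -31) + (-151911 + 240397)/(128220 + 49389) = 9 + (-151911 + 240397)/(128220 + 49389) = 9 + 88486/177609 = 1686967/177609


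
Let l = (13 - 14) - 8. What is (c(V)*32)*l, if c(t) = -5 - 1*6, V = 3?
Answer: 3168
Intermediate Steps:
l = -9 (l = -1 - 8 = -9)
c(t) = -11 (c(t) = -5 - 6 = -11)
(c(V)*32)*l = -11*32*(-9) = -352*(-9) = 3168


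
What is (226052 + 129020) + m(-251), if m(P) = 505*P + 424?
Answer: 228741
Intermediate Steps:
m(P) = 424 + 505*P
(226052 + 129020) + m(-251) = (226052 + 129020) + (424 + 505*(-251)) = 355072 + (424 - 126755) = 355072 - 126331 = 228741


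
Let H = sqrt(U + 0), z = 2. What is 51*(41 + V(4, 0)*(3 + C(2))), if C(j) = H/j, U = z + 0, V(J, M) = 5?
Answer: 2856 + 255*sqrt(2)/2 ≈ 3036.3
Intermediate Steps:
U = 2 (U = 2 + 0 = 2)
H = sqrt(2) (H = sqrt(2 + 0) = sqrt(2) ≈ 1.4142)
C(j) = sqrt(2)/j
51*(41 + V(4, 0)*(3 + C(2))) = 51*(41 + 5*(3 + sqrt(2)/2)) = 51*(41 + (15 + 5*sqrt(2)/2)) = 51*(56 + 5*sqrt(2)/2) = 2856 + 255*sqrt(2)/2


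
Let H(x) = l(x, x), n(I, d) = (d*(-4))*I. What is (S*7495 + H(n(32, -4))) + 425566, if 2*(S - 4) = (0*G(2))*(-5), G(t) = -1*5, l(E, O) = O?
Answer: 456058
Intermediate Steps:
n(I, d) = -4*I*d (n(I, d) = (-4*d)*I = -4*I*d)
H(x) = x
G(t) = -5
S = 4 (S = 4 + ((0*(-5))*(-5))/2 = 4 + (0*(-5))/2 = 4 + (1/2)*0 = 4 + 0 = 4)
(S*7495 + H(n(32, -4))) + 425566 = (4*7495 - 4*32*(-4)) + 425566 = (29980 + 512) + 425566 = 30492 + 425566 = 456058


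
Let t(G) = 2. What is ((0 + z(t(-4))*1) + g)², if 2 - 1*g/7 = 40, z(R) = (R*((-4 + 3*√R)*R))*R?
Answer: 89956 - 14304*√2 ≈ 69727.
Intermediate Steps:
z(R) = R³*(-4 + 3*√R) (z(R) = (R*(R*(-4 + 3*√R)))*R = (R²*(-4 + 3*√R))*R = R³*(-4 + 3*√R))
g = -266 (g = 14 - 7*40 = 14 - 280 = -266)
((0 + z(t(-4))*1) + g)² = ((0 + (-4*2³ + 3*2^(7/2))*1) - 266)² = ((0 + (-4*8 + 3*(8*√2))*1) - 266)² = ((0 + (-32 + 24*√2)*1) - 266)² = ((0 + (-32 + 24*√2)) - 266)² = ((-32 + 24*√2) - 266)² = (-298 + 24*√2)²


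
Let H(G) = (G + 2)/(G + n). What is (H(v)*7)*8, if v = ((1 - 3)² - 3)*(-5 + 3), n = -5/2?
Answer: 0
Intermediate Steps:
n = -5/2 (n = -5*½ = -5/2 ≈ -2.5000)
v = -2 (v = ((-2)² - 3)*(-2) = (4 - 3)*(-2) = 1*(-2) = -2)
H(G) = (2 + G)/(-5/2 + G) (H(G) = (G + 2)/(G - 5/2) = (2 + G)/(-5/2 + G))
(H(v)*7)*8 = ((2*(2 - 2)/(-5 + 2*(-2)))*7)*8 = ((2*0/(-5 - 4))*7)*8 = ((2*0/(-9))*7)*8 = ((2*(-⅑)*0)*7)*8 = (0*7)*8 = 0*8 = 0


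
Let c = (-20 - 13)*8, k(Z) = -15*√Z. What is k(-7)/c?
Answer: 5*I*√7/88 ≈ 0.15033*I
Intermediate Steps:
c = -264 (c = -33*8 = -264)
k(-7)/c = -15*I*√7/(-264) = -15*I*√7*(-1/264) = 5*I*√7/88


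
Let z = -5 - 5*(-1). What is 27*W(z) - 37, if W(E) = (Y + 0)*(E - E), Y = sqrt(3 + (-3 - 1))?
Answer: -37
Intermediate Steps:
z = 0 (z = -5 + 5 = 0)
Y = I (Y = sqrt(3 - 4) = sqrt(-1) = I ≈ 1.0*I)
W(E) = 0 (W(E) = (I + 0)*(E - E) = I*0 = 0)
27*W(z) - 37 = 27*0 - 37 = 0 - 37 = -37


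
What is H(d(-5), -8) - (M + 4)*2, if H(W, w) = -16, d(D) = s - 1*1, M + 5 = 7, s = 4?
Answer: -28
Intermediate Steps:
M = 2 (M = -5 + 7 = 2)
d(D) = 3 (d(D) = 4 - 1*1 = 4 - 1 = 3)
H(d(-5), -8) - (M + 4)*2 = -16 - (2 + 4)*2 = -16 - 6*2 = -16 - 1*12 = -16 - 12 = -28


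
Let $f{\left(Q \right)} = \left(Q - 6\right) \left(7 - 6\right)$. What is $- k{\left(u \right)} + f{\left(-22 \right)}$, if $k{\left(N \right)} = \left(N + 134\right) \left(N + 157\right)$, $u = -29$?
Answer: $-13468$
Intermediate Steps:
$k{\left(N \right)} = \left(134 + N\right) \left(157 + N\right)$
$f{\left(Q \right)} = -6 + Q$ ($f{\left(Q \right)} = \left(-6 + Q\right) \left(7 - 6\right) = \left(-6 + Q\right) 1 = -6 + Q$)
$- k{\left(u \right)} + f{\left(-22 \right)} = - (21038 + \left(-29\right)^{2} + 291 \left(-29\right)) - 28 = - (21038 + 841 - 8439) - 28 = \left(-1\right) 13440 - 28 = -13440 - 28 = -13468$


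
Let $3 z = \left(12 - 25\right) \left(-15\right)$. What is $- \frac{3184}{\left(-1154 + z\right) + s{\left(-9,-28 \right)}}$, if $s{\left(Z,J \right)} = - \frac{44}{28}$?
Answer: $\frac{11144}{3817} \approx 2.9196$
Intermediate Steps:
$s{\left(Z,J \right)} = - \frac{11}{7}$ ($s{\left(Z,J \right)} = \left(-44\right) \frac{1}{28} = - \frac{11}{7}$)
$z = 65$ ($z = \frac{\left(12 - 25\right) \left(-15\right)}{3} = \frac{\left(-13\right) \left(-15\right)}{3} = \frac{1}{3} \cdot 195 = 65$)
$- \frac{3184}{\left(-1154 + z\right) + s{\left(-9,-28 \right)}} = - \frac{3184}{\left(-1154 + 65\right) - \frac{11}{7}} = - \frac{3184}{-1089 - \frac{11}{7}} = - \frac{3184}{- \frac{7634}{7}} = \left(-3184\right) \left(- \frac{7}{7634}\right) = \frac{11144}{3817}$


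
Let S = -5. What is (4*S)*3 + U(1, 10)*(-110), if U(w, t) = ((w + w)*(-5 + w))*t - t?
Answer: 9840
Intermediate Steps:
U(w, t) = -t + 2*t*w*(-5 + w) (U(w, t) = ((2*w)*(-5 + w))*t - t = (2*w*(-5 + w))*t - t = 2*t*w*(-5 + w) - t = -t + 2*t*w*(-5 + w))
(4*S)*3 + U(1, 10)*(-110) = (4*(-5))*3 + (10*(-1 - 10*1 + 2*1**2))*(-110) = -20*3 + (10*(-1 - 10 + 2*1))*(-110) = -60 + (10*(-1 - 10 + 2))*(-110) = -60 + (10*(-9))*(-110) = -60 - 90*(-110) = -60 + 9900 = 9840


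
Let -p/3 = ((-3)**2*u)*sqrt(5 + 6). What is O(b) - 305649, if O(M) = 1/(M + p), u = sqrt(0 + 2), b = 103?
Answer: -1659368524/5429 - 27*sqrt(22)/5429 ≈ -3.0565e+5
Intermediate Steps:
u = sqrt(2) ≈ 1.4142
p = -27*sqrt(22) (p = -3*(-3)**2*sqrt(2)*sqrt(5 + 6) = -3*9*sqrt(2)*sqrt(11) = -27*sqrt(22) ≈ -126.64)
O(M) = 1/(M - 27*sqrt(22))
O(b) - 305649 = 1/(103 - 27*sqrt(22)) - 305649 = -305649 + 1/(103 - 27*sqrt(22))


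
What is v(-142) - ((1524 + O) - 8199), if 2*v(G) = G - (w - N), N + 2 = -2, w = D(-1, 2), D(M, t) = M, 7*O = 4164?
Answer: 84107/14 ≈ 6007.6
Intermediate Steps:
O = 4164/7 (O = (⅐)*4164 = 4164/7 ≈ 594.86)
w = -1
N = -4 (N = -2 - 2 = -4)
v(G) = -3/2 + G/2 (v(G) = (G - (-1 - 1*(-4)))/2 = (G - (-1 + 4))/2 = (G - 1*3)/2 = (G - 3)/2 = (-3 + G)/2 = -3/2 + G/2)
v(-142) - ((1524 + O) - 8199) = (-3/2 + (½)*(-142)) - ((1524 + 4164/7) - 8199) = (-3/2 - 71) - (14832/7 - 8199) = -145/2 - 1*(-42561/7) = -145/2 + 42561/7 = 84107/14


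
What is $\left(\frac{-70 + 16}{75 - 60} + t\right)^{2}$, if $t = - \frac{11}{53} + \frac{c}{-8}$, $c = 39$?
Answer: $\frac{338817649}{4494400} \approx 75.387$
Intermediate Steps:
$t = - \frac{2155}{424}$ ($t = - \frac{11}{53} + \frac{39}{-8} = \left(-11\right) \frac{1}{53} + 39 \left(- \frac{1}{8}\right) = - \frac{11}{53} - \frac{39}{8} = - \frac{2155}{424} \approx -5.0826$)
$\left(\frac{-70 + 16}{75 - 60} + t\right)^{2} = \left(\frac{-70 + 16}{75 - 60} - \frac{2155}{424}\right)^{2} = \left(- \frac{54}{15} - \frac{2155}{424}\right)^{2} = \left(\left(-54\right) \frac{1}{15} - \frac{2155}{424}\right)^{2} = \left(- \frac{18}{5} - \frac{2155}{424}\right)^{2} = \left(- \frac{18407}{2120}\right)^{2} = \frac{338817649}{4494400}$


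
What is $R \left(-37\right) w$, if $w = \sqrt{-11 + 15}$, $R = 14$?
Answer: $-1036$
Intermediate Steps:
$w = 2$ ($w = \sqrt{4} = 2$)
$R \left(-37\right) w = 14 \left(-37\right) 2 = \left(-518\right) 2 = -1036$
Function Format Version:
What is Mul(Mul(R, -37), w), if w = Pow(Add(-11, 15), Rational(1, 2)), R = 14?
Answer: -1036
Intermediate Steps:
w = 2 (w = Pow(4, Rational(1, 2)) = 2)
Mul(Mul(R, -37), w) = Mul(Mul(14, -37), 2) = Mul(-518, 2) = -1036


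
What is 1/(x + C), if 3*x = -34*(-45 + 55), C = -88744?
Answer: -3/266572 ≈ -1.1254e-5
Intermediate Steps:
x = -340/3 (x = (-34*(-45 + 55))/3 = (-34*10)/3 = (1/3)*(-340) = -340/3 ≈ -113.33)
1/(x + C) = 1/(-340/3 - 88744) = 1/(-266572/3) = -3/266572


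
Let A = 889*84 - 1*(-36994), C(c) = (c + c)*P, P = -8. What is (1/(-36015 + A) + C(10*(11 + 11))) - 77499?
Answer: -6129492444/75655 ≈ -81019.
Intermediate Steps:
C(c) = -16*c (C(c) = (c + c)*(-8) = (2*c)*(-8) = -16*c)
A = 111670 (A = 74676 + 36994 = 111670)
(1/(-36015 + A) + C(10*(11 + 11))) - 77499 = (1/(-36015 + 111670) - 160*(11 + 11)) - 77499 = (1/75655 - 160*22) - 77499 = (1/75655 - 16*220) - 77499 = (1/75655 - 3520) - 77499 = -266305599/75655 - 77499 = -6129492444/75655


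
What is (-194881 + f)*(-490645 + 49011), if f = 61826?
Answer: 58761611870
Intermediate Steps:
(-194881 + f)*(-490645 + 49011) = (-194881 + 61826)*(-490645 + 49011) = -133055*(-441634) = 58761611870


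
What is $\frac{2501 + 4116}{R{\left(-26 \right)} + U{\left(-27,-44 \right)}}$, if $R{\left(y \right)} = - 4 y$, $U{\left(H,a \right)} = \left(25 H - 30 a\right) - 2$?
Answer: $\frac{6617}{747} \approx 8.8581$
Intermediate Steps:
$U{\left(H,a \right)} = -2 - 30 a + 25 H$ ($U{\left(H,a \right)} = \left(- 30 a + 25 H\right) - 2 = -2 - 30 a + 25 H$)
$\frac{2501 + 4116}{R{\left(-26 \right)} + U{\left(-27,-44 \right)}} = \frac{2501 + 4116}{\left(-4\right) \left(-26\right) - -643} = \frac{6617}{104 - -643} = \frac{6617}{104 + 643} = \frac{6617}{747}$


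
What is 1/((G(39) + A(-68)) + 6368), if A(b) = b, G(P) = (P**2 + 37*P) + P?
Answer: 1/9303 ≈ 0.00010749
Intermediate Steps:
G(P) = P**2 + 38*P
1/((G(39) + A(-68)) + 6368) = 1/((39*(38 + 39) - 68) + 6368) = 1/((39*77 - 68) + 6368) = 1/((3003 - 68) + 6368) = 1/(2935 + 6368) = 1/9303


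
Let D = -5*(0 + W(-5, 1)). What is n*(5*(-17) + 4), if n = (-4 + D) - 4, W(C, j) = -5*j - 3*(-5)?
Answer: 4698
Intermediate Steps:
W(C, j) = 15 - 5*j (W(C, j) = -5*j - 1*(-15) = -5*j + 15 = 15 - 5*j)
D = -50 (D = -5*(0 + (15 - 5*1)) = -5*(0 + (15 - 5)) = -5*(0 + 10) = -5*10 = -50)
n = -58 (n = (-4 - 50) - 4 = -54 - 4 = -58)
n*(5*(-17) + 4) = -58*(5*(-17) + 4) = -58*(-85 + 4) = -58*(-81) = 4698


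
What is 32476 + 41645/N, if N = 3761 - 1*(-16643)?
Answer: 662681949/20404 ≈ 32478.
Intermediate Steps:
N = 20404 (N = 3761 + 16643 = 20404)
32476 + 41645/N = 32476 + 41645/20404 = 662681949/20404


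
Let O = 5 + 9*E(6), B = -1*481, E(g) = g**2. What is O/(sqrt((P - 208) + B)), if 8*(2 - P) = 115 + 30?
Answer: -658*I*sqrt(11282)/5641 ≈ -12.39*I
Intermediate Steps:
P = -129/8 (P = 2 - (115 + 30)/8 = 2 - 1/8*145 = 2 - 145/8 = -129/8 ≈ -16.125)
B = -481
O = 329 (O = 5 + 9*6**2 = 5 + 9*36 = 5 + 324 = 329)
O/(sqrt((P - 208) + B)) = 329/(sqrt((-129/8 - 208) - 481)) = 329/(sqrt(-1793/8 - 481)) = 329/(sqrt(-5641/8)) = 329/((I*sqrt(11282)/4)) = 329*(-2*I*sqrt(11282)/5641) = -658*I*sqrt(11282)/5641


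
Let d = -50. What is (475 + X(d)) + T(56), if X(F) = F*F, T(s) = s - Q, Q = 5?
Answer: 3026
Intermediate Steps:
T(s) = -5 + s (T(s) = s - 1*5 = s - 5 = -5 + s)
X(F) = F²
(475 + X(d)) + T(56) = (475 + (-50)²) + (-5 + 56) = (475 + 2500) + 51 = 2975 + 51 = 3026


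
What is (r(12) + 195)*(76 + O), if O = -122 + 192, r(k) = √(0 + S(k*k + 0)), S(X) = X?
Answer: 30222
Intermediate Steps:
r(k) = √(k²) (r(k) = √(0 + (k*k + 0)) = √(0 + (k² + 0)) = √(0 + k²) = √(k²))
O = 70
(r(12) + 195)*(76 + O) = (√(12²) + 195)*(76 + 70) = (√144 + 195)*146 = (12 + 195)*146 = 207*146 = 30222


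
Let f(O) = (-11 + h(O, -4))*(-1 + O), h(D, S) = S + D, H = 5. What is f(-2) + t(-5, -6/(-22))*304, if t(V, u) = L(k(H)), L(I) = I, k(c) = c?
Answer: 1571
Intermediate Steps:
h(D, S) = D + S
t(V, u) = 5
f(O) = (-1 + O)*(-15 + O) (f(O) = (-11 + (O - 4))*(-1 + O) = (-11 + (-4 + O))*(-1 + O) = (-15 + O)*(-1 + O) = (-1 + O)*(-15 + O))
f(-2) + t(-5, -6/(-22))*304 = (15 + (-2)**2 - 16*(-2)) + 5*304 = (15 + 4 + 32) + 1520 = 51 + 1520 = 1571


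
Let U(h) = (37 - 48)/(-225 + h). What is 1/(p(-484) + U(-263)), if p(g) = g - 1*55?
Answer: -488/263021 ≈ -0.0018554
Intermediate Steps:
U(h) = -11/(-225 + h)
p(g) = -55 + g (p(g) = g - 55 = -55 + g)
1/(p(-484) + U(-263)) = 1/((-55 - 484) - 11/(-225 - 263)) = 1/(-539 - 11/(-488)) = 1/(-539 - 11*(-1/488)) = 1/(-539 + 11/488) = 1/(-263021/488) = -488/263021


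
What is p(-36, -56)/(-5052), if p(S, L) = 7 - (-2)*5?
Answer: -17/5052 ≈ -0.0033650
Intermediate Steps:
p(S, L) = 17 (p(S, L) = 7 - 1*(-10) = 7 + 10 = 17)
p(-36, -56)/(-5052) = 17/(-5052) = 17*(-1/5052) = -17/5052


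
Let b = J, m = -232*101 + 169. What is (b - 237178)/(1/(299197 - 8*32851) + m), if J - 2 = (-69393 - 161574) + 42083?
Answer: 7751948670/423258653 ≈ 18.315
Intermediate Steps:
J = -188882 (J = 2 + ((-69393 - 161574) + 42083) = 2 + (-230967 + 42083) = 2 - 188884 = -188882)
m = -23263 (m = -23432 + 169 = -23263)
b = -188882
(b - 237178)/(1/(299197 - 8*32851) + m) = (-188882 - 237178)/(1/(299197 - 8*32851) - 23263) = -426060/(1/(299197 - 262808) - 23263) = -426060/(1/36389 - 23263) = -426060/(-846517306/36389) = -426060*(-36389/846517306) = 7751948670/423258653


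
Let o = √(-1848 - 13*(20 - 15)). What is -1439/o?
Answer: 1439*I*√1913/1913 ≈ 32.901*I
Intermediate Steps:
o = I*√1913 (o = √(-1848 - 13*5) = √(-1848 - 65) = √(-1913) = I*√1913 ≈ 43.738*I)
-1439/o = -1439*(-I*√1913/1913) = -(-1439)*I*√1913/1913 = 1439*I*√1913/1913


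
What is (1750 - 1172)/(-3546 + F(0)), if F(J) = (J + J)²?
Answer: -289/1773 ≈ -0.16300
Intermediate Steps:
F(J) = 4*J² (F(J) = (2*J)² = 4*J²)
(1750 - 1172)/(-3546 + F(0)) = (1750 - 1172)/(-3546 + 4*0²) = 578/(-3546 + 4*0) = 578/(-3546 + 0) = 578/(-3546) = 578*(-1/3546) = -289/1773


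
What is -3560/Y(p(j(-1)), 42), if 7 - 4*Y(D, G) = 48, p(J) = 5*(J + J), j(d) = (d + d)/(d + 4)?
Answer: 14240/41 ≈ 347.32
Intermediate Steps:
j(d) = 2*d/(4 + d) (j(d) = (2*d)/(4 + d) = 2*d/(4 + d))
p(J) = 10*J (p(J) = 5*(2*J) = 10*J)
Y(D, G) = -41/4 (Y(D, G) = 7/4 - ¼*48 = 7/4 - 12 = -41/4)
-3560/Y(p(j(-1)), 42) = -3560/(-41/4) = -3560*(-4/41) = 14240/41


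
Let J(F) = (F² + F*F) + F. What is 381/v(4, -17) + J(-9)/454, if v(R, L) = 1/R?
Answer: 692049/454 ≈ 1524.3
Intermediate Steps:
J(F) = F + 2*F² (J(F) = (F² + F²) + F = 2*F² + F = F + 2*F²)
381/v(4, -17) + J(-9)/454 = 381/(1/4) - 9*(1 + 2*(-9))/454 = 381/(¼) - 9*(1 - 18)*(1/454) = 381*4 - 9*(-17)*(1/454) = 1524 + 153*(1/454) = 1524 + 153/454 = 692049/454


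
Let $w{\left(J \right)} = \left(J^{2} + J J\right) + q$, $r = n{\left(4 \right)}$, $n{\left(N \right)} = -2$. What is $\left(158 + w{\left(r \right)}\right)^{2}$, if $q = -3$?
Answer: $26569$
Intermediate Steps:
$r = -2$
$w{\left(J \right)} = -3 + 2 J^{2}$ ($w{\left(J \right)} = \left(J^{2} + J J\right) - 3 = \left(J^{2} + J^{2}\right) - 3 = 2 J^{2} - 3 = -3 + 2 J^{2}$)
$\left(158 + w{\left(r \right)}\right)^{2} = \left(158 - \left(3 - 2 \left(-2\right)^{2}\right)\right)^{2} = \left(158 + \left(-3 + 2 \cdot 4\right)\right)^{2} = \left(158 + \left(-3 + 8\right)\right)^{2} = \left(158 + 5\right)^{2} = 163^{2} = 26569$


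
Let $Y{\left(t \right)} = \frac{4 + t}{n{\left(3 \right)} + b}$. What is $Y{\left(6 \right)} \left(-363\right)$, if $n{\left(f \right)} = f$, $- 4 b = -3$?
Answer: $-968$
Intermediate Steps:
$b = \frac{3}{4}$ ($b = \left(- \frac{1}{4}\right) \left(-3\right) = \frac{3}{4} \approx 0.75$)
$Y{\left(t \right)} = \frac{16}{15} + \frac{4 t}{15}$ ($Y{\left(t \right)} = \frac{4 + t}{3 + \frac{3}{4}} = \frac{4 + t}{\frac{15}{4}} = \left(4 + t\right) \frac{4}{15} = \frac{16}{15} + \frac{4 t}{15}$)
$Y{\left(6 \right)} \left(-363\right) = \left(\frac{16}{15} + \frac{4}{15} \cdot 6\right) \left(-363\right) = \left(\frac{16}{15} + \frac{8}{5}\right) \left(-363\right) = \frac{8}{3} \left(-363\right) = -968$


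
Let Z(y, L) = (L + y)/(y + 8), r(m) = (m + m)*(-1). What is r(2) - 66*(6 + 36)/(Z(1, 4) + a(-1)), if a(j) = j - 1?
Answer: 24896/13 ≈ 1915.1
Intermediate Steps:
r(m) = -2*m (r(m) = (2*m)*(-1) = -2*m)
Z(y, L) = (L + y)/(8 + y)
a(j) = -1 + j
r(2) - 66*(6 + 36)/(Z(1, 4) + a(-1)) = -2*2 - 66*(6 + 36)/((4 + 1)/(8 + 1) + (-1 - 1)) = -4 - 2772/(5/9 - 2) = -4 - 2772/(-13/9) = -4 - 2772*(-9)/13 = -4 - 66*(-378/13) = -4 + 24948/13 = 24896/13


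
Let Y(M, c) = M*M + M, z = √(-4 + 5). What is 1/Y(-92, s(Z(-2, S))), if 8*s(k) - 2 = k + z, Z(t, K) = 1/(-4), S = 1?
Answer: 1/8372 ≈ 0.00011945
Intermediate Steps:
Z(t, K) = -¼
z = 1 (z = √1 = 1)
s(k) = 3/8 + k/8 (s(k) = ¼ + (k + 1)/8 = ¼ + (1 + k)/8 = ¼ + (⅛ + k/8) = 3/8 + k/8)
Y(M, c) = M + M² (Y(M, c) = M² + M = M + M²)
1/Y(-92, s(Z(-2, S))) = 1/(-92*(1 - 92)) = 1/(-92*(-91)) = 1/8372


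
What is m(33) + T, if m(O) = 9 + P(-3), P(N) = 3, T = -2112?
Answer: -2100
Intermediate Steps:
m(O) = 12 (m(O) = 9 + 3 = 12)
m(33) + T = 12 - 2112 = -2100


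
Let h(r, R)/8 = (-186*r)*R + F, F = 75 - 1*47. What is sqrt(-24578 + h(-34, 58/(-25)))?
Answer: I*sqrt(3543186)/5 ≈ 376.47*I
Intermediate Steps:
F = 28 (F = 75 - 47 = 28)
h(r, R) = 224 - 1488*R*r (h(r, R) = 8*((-186*r)*R + 28) = 8*(-186*R*r + 28) = 8*(28 - 186*R*r) = 224 - 1488*R*r)
sqrt(-24578 + h(-34, 58/(-25))) = sqrt(-24578 + (224 - 1488*58/(-25)*(-34))) = sqrt(-24578 + (224 - 1488*58*(-1/25)*(-34))) = sqrt(-24578 + (224 - 1488*(-58/25)*(-34))) = sqrt(-24578 + (224 - 2934336/25)) = sqrt(-24578 - 2928736/25) = sqrt(-3543186/25) = I*sqrt(3543186)/5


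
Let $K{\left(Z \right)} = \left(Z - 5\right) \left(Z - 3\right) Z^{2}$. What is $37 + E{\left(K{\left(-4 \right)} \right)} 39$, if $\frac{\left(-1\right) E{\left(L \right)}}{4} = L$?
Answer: $-157211$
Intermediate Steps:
$K{\left(Z \right)} = Z^{2} \left(-5 + Z\right) \left(-3 + Z\right)$ ($K{\left(Z \right)} = \left(-5 + Z\right) \left(-3 + Z\right) Z^{2} = Z^{2} \left(-5 + Z\right) \left(-3 + Z\right)$)
$E{\left(L \right)} = - 4 L$
$37 + E{\left(K{\left(-4 \right)} \right)} 39 = 37 + - 4 \left(-4\right)^{2} \left(15 + \left(-4\right)^{2} - -32\right) 39 = 37 + - 4 \cdot 16 \left(15 + 16 + 32\right) 39 = 37 + - 4 \cdot 16 \cdot 63 \cdot 39 = 37 + \left(-4\right) 1008 \cdot 39 = 37 - 157248 = -157211$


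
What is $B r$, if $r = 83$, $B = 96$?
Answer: $7968$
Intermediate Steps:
$B r = 96 \cdot 83 = 7968$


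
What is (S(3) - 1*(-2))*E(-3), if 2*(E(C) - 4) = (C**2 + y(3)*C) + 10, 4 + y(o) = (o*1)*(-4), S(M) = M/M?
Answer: 225/2 ≈ 112.50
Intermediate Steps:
S(M) = 1
y(o) = -4 - 4*o (y(o) = -4 + (o*1)*(-4) = -4 + o*(-4) = -4 - 4*o)
E(C) = 9 + C**2/2 - 8*C (E(C) = 4 + ((C**2 + (-4 - 4*3)*C) + 10)/2 = 4 + ((C**2 + (-4 - 12)*C) + 10)/2 = 4 + ((C**2 - 16*C) + 10)/2 = 4 + (10 + C**2 - 16*C)/2 = 4 + (5 + C**2/2 - 8*C) = 9 + C**2/2 - 8*C)
(S(3) - 1*(-2))*E(-3) = (1 - 1*(-2))*(9 + (1/2)*(-3)**2 - 8*(-3)) = (1 + 2)*(9 + (1/2)*9 + 24) = 3*(9 + 9/2 + 24) = 3*(75/2) = 225/2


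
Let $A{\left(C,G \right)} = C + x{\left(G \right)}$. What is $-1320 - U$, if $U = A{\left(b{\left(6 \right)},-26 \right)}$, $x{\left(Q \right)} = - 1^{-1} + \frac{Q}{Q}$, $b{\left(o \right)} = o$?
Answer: $-1326$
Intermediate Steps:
$x{\left(Q \right)} = 0$ ($x{\left(Q \right)} = \left(-1\right) 1 + 1 = -1 + 1 = 0$)
$A{\left(C,G \right)} = C$ ($A{\left(C,G \right)} = C + 0 = C$)
$U = 6$
$-1320 - U = -1320 - 6 = -1326$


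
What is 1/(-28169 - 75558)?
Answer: -1/103727 ≈ -9.6407e-6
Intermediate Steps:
1/(-28169 - 75558) = 1/(-103727) = -1/103727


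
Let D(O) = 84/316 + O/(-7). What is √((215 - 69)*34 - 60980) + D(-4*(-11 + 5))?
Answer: -1749/553 + 12*I*√389 ≈ -3.1628 + 236.68*I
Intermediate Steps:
D(O) = 21/79 - O/7 (D(O) = 84*(1/316) + O*(-⅐) = 21/79 - O/7)
√((215 - 69)*34 - 60980) + D(-4*(-11 + 5)) = √((215 - 69)*34 - 60980) + (21/79 - (-4)*(-11 + 5)/7) = √(146*34 - 60980) + (21/79 - (-4)*(-6)/7) = √(4964 - 60980) + (21/79 - ⅐*24) = √(-56016) + (21/79 - 24/7) = 12*I*√389 - 1749/553 = -1749/553 + 12*I*√389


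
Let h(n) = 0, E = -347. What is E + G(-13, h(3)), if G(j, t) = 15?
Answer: -332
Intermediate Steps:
E + G(-13, h(3)) = -347 + 15 = -332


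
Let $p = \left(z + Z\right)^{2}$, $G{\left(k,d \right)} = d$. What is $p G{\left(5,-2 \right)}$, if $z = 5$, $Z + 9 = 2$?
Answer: $-8$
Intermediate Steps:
$Z = -7$ ($Z = -9 + 2 = -7$)
$p = 4$ ($p = \left(5 - 7\right)^{2} = \left(-2\right)^{2} = 4$)
$p G{\left(5,-2 \right)} = 4 \left(-2\right) = -8$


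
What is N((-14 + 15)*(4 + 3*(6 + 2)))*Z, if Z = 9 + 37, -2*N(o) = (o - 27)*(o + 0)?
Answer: -644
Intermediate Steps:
N(o) = -o*(-27 + o)/2 (N(o) = -(o - 27)*(o + 0)/2 = -(-27 + o)*o/2 = -o*(-27 + o)/2)
Z = 46
N((-14 + 15)*(4 + 3*(6 + 2)))*Z = (((-14 + 15)*(4 + 3*(6 + 2)))*(27 - (-14 + 15)*(4 + 3*(6 + 2)))/2)*46 = ((1*(4 + 3*8))*(27 - (4 + 3*8))/2)*46 = ((1*(4 + 24))*(27 - (4 + 24))/2)*46 = ((1*28)*(27 - 28)/2)*46 = ((1/2)*28*(27 - 1*28))*46 = ((1/2)*28*(27 - 28))*46 = ((1/2)*28*(-1))*46 = -14*46 = -644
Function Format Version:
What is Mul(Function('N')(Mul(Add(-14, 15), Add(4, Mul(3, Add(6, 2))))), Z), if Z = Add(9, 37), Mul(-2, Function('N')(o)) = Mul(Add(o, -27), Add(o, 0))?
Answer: -644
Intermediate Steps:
Function('N')(o) = Mul(Rational(-1, 2), o, Add(-27, o)) (Function('N')(o) = Mul(Rational(-1, 2), Mul(Add(o, -27), Add(o, 0))) = Mul(Rational(-1, 2), Mul(Add(-27, o), o)) = Mul(Rational(-1, 2), Mul(o, Add(-27, o))) = Mul(Rational(-1, 2), o, Add(-27, o)))
Z = 46
Mul(Function('N')(Mul(Add(-14, 15), Add(4, Mul(3, Add(6, 2))))), Z) = Mul(Mul(Rational(1, 2), Mul(Add(-14, 15), Add(4, Mul(3, Add(6, 2)))), Add(27, Mul(-1, Mul(Add(-14, 15), Add(4, Mul(3, Add(6, 2))))))), 46) = Mul(Mul(Rational(1, 2), Mul(1, Add(4, Mul(3, 8))), Add(27, Mul(-1, Mul(1, Add(4, Mul(3, 8)))))), 46) = Mul(Mul(Rational(1, 2), Mul(1, Add(4, 24)), Add(27, Mul(-1, Mul(1, Add(4, 24))))), 46) = Mul(Mul(Rational(1, 2), Mul(1, 28), Add(27, Mul(-1, Mul(1, 28)))), 46) = Mul(Mul(Rational(1, 2), 28, Add(27, Mul(-1, 28))), 46) = Mul(Mul(Rational(1, 2), 28, Add(27, -28)), 46) = Mul(Mul(Rational(1, 2), 28, -1), 46) = Mul(-14, 46) = -644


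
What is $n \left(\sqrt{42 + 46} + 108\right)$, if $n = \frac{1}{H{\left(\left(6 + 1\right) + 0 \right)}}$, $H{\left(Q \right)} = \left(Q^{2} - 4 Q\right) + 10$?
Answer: $\frac{108}{31} + \frac{2 \sqrt{22}}{31} \approx 3.7865$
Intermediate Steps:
$H{\left(Q \right)} = 10 + Q^{2} - 4 Q$
$n = \frac{1}{31}$ ($n = \frac{1}{10 + \left(\left(6 + 1\right) + 0\right)^{2} - 4 \left(\left(6 + 1\right) + 0\right)} = \frac{1}{10 + \left(7 + 0\right)^{2} - 4 \left(7 + 0\right)} = \frac{1}{10 + 7^{2} - 28} = \frac{1}{10 + 49 - 28} = \frac{1}{31} \approx 0.032258$)
$n \left(\sqrt{42 + 46} + 108\right) = \frac{\sqrt{42 + 46} + 108}{31} = \frac{\sqrt{88} + 108}{31} = \frac{2 \sqrt{22} + 108}{31} = \frac{108 + 2 \sqrt{22}}{31} = \frac{108}{31} + \frac{2 \sqrt{22}}{31}$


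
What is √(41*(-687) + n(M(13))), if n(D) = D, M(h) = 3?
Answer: 2*I*√7041 ≈ 167.82*I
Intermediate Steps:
√(41*(-687) + n(M(13))) = √(41*(-687) + 3) = √(-28167 + 3) = √(-28164) = 2*I*√7041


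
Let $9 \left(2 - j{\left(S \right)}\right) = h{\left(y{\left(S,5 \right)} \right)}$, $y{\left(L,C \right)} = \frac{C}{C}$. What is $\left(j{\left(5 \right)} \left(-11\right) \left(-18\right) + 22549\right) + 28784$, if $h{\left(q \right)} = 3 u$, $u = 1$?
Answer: $51663$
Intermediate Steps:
$y{\left(L,C \right)} = 1$
$h{\left(q \right)} = 3$ ($h{\left(q \right)} = 3 \cdot 1 = 3$)
$j{\left(S \right)} = \frac{5}{3}$ ($j{\left(S \right)} = 2 - \frac{1}{3} = \frac{5}{3}$)
$\left(j{\left(5 \right)} \left(-11\right) \left(-18\right) + 22549\right) + 28784 = \left(\frac{5}{3} \left(-11\right) \left(-18\right) + 22549\right) + 28784 = \left(\left(- \frac{55}{3}\right) \left(-18\right) + 22549\right) + 28784 = \left(330 + 22549\right) + 28784 = 22879 + 28784 = 51663$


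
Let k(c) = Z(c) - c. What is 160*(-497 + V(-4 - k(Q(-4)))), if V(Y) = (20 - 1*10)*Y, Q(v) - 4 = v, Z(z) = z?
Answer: -85920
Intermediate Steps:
Q(v) = 4 + v
k(c) = 0 (k(c) = c - c = 0)
V(Y) = 10*Y (V(Y) = (20 - 10)*Y = 10*Y)
160*(-497 + V(-4 - k(Q(-4)))) = 160*(-497 + 10*(-4 - 1*0)) = 160*(-497 + 10*(-4 + 0)) = 160*(-497 + 10*(-4)) = 160*(-497 - 40) = 160*(-537) = -85920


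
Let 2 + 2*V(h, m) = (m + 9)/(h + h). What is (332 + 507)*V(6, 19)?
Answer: 839/6 ≈ 139.83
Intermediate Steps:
V(h, m) = -1 + (9 + m)/(4*h) (V(h, m) = -1 + ((m + 9)/(h + h))/2 = -1 + ((9 + m)/((2*h)))/2 = -1 + ((9 + m)*(1/(2*h)))/2 = -1 + ((9 + m)/(2*h))/2 = -1 + (9 + m)/(4*h))
(332 + 507)*V(6, 19) = (332 + 507)*((¼)*(9 + 19 - 4*6)/6) = 839*((¼)*(⅙)*(9 + 19 - 24)) = 839*((¼)*(⅙)*4) = 839*(⅙) = 839/6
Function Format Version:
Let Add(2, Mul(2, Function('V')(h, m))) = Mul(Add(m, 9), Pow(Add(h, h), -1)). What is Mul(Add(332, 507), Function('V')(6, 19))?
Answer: Rational(839, 6) ≈ 139.83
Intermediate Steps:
Function('V')(h, m) = Add(-1, Mul(Rational(1, 4), Pow(h, -1), Add(9, m))) (Function('V')(h, m) = Add(-1, Mul(Rational(1, 2), Mul(Add(m, 9), Pow(Add(h, h), -1)))) = Add(-1, Mul(Rational(1, 2), Mul(Add(9, m), Pow(Mul(2, h), -1)))) = Add(-1, Mul(Rational(1, 2), Mul(Add(9, m), Mul(Rational(1, 2), Pow(h, -1))))) = Add(-1, Mul(Rational(1, 2), Mul(Rational(1, 2), Pow(h, -1), Add(9, m)))) = Add(-1, Mul(Rational(1, 4), Pow(h, -1), Add(9, m))))
Mul(Add(332, 507), Function('V')(6, 19)) = Mul(Add(332, 507), Mul(Rational(1, 4), Pow(6, -1), Add(9, 19, Mul(-4, 6)))) = Mul(839, Mul(Rational(1, 4), Rational(1, 6), Add(9, 19, -24))) = Mul(839, Mul(Rational(1, 4), Rational(1, 6), 4)) = Mul(839, Rational(1, 6)) = Rational(839, 6)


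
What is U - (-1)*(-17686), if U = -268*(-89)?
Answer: 6166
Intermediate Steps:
U = 23852
U - (-1)*(-17686) = 23852 - (-1)*(-17686) = 23852 - 1*17686 = 23852 - 17686 = 6166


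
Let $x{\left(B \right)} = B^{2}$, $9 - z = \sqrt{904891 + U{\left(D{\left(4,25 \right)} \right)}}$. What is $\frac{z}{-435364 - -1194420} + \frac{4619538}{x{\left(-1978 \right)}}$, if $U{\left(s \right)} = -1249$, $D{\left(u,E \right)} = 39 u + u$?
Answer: $\frac{876630812121}{742448613776} - \frac{\sqrt{903642}}{759056} \approx 1.1795$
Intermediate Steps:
$D{\left(u,E \right)} = 40 u$
$z = 9 - \sqrt{903642}$ ($z = 9 - \sqrt{904891 - 1249} = 9 - \sqrt{903642} \approx -941.6$)
$\frac{z}{-435364 - -1194420} + \frac{4619538}{x{\left(-1978 \right)}} = \frac{9 - \sqrt{903642}}{-435364 - -1194420} + \frac{4619538}{\left(-1978\right)^{2}} = \frac{9 - \sqrt{903642}}{-435364 + 1194420} + \frac{4619538}{3912484} = \frac{9 - \sqrt{903642}}{759056} + 4619538 \cdot \frac{1}{3912484} = \left(9 - \sqrt{903642}\right) \frac{1}{759056} + \frac{2309769}{1956242} = \left(\frac{9}{759056} - \frac{\sqrt{903642}}{759056}\right) + \frac{2309769}{1956242} = \frac{876630812121}{742448613776} - \frac{\sqrt{903642}}{759056}$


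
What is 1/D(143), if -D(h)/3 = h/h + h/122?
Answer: -122/795 ≈ -0.15346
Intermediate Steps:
D(h) = -3 - 3*h/122 (D(h) = -3*(h/h + h/122) = -3*(1 + h*(1/122)) = -3*(1 + h/122) = -3 - 3*h/122)
1/D(143) = 1/(-3 - 3/122*143) = 1/(-3 - 429/122) = 1/(-795/122) = -122/795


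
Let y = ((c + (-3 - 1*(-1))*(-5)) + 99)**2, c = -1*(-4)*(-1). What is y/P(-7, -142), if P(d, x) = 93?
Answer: 3675/31 ≈ 118.55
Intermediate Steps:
c = -4 (c = 4*(-1) = -4)
y = 11025 (y = ((-4 + (-3 - 1*(-1))*(-5)) + 99)**2 = ((-4 + (-3 + 1)*(-5)) + 99)**2 = ((-4 - 2*(-5)) + 99)**2 = ((-4 + 10) + 99)**2 = (6 + 99)**2 = 105**2 = 11025)
y/P(-7, -142) = 11025/93 = 11025*(1/93) = 3675/31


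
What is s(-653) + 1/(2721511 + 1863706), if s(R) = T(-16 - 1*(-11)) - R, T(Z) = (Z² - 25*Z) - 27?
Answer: 3558128393/4585217 ≈ 776.00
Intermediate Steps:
T(Z) = -27 + Z² - 25*Z
s(R) = 123 - R (s(R) = (-27 + (-16 - 1*(-11))² - 25*(-16 - 1*(-11))) - R = (-27 + (-16 + 11)² - 25*(-16 + 11)) - R = (-27 + (-5)² - 25*(-5)) - R = (-27 + 25 + 125) - R = 123 - R)
s(-653) + 1/(2721511 + 1863706) = (123 - 1*(-653)) + 1/(2721511 + 1863706) = (123 + 653) + 1/4585217 = 776 + 1/4585217 = 3558128393/4585217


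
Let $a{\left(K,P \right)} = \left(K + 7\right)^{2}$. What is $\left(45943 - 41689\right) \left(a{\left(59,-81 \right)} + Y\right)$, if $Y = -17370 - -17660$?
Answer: $19764084$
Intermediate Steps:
$Y = 290$ ($Y = -17370 + 17660 = 290$)
$a{\left(K,P \right)} = \left(7 + K\right)^{2}$
$\left(45943 - 41689\right) \left(a{\left(59,-81 \right)} + Y\right) = \left(45943 - 41689\right) \left(\left(7 + 59\right)^{2} + 290\right) = 4254 \left(66^{2} + 290\right) = 4254 \left(4356 + 290\right) = 4254 \cdot 4646 = 19764084$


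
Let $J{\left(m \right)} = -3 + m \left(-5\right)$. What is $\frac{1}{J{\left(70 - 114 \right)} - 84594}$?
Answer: $- \frac{1}{84377} \approx -1.1852 \cdot 10^{-5}$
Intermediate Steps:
$J{\left(m \right)} = -3 - 5 m$
$\frac{1}{J{\left(70 - 114 \right)} - 84594} = \frac{1}{\left(-3 - 5 \left(70 - 114\right)\right) - 84594} = \frac{1}{\left(-3 - -220\right) - 84594} = \frac{1}{\left(-3 + 220\right) - 84594} = \frac{1}{217 - 84594} = \frac{1}{-84377} = - \frac{1}{84377}$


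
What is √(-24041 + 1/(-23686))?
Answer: I*√13487640418122/23686 ≈ 155.05*I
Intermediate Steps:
√(-24041 + 1/(-23686)) = √(-24041 - 1/23686) = √(-569435127/23686) = I*√13487640418122/23686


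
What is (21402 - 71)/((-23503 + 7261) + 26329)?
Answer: 21331/10087 ≈ 2.1147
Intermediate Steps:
(21402 - 71)/((-23503 + 7261) + 26329) = 21331/(-16242 + 26329) = 21331/10087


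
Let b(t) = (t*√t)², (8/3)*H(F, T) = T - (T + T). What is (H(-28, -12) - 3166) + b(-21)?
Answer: -24845/2 ≈ -12423.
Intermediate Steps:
H(F, T) = -3*T/8 (H(F, T) = 3*(T - (T + T))/8 = 3*(T - 2*T)/8 = 3*(-T)/8 = -3*T/8)
b(t) = t³ (b(t) = (t^(3/2))² = t³)
(H(-28, -12) - 3166) + b(-21) = (-3/8*(-12) - 3166) + (-21)³ = (9/2 - 3166) - 9261 = -6323/2 - 9261 = -24845/2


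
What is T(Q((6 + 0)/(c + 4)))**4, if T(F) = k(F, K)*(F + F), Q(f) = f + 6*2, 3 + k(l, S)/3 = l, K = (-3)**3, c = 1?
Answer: 166364802238669056/390625 ≈ 4.2589e+11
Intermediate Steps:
K = -27
k(l, S) = -9 + 3*l
Q(f) = 12 + f (Q(f) = f + 12 = 12 + f)
T(F) = 2*F*(-9 + 3*F) (T(F) = (-9 + 3*F)*(F + F) = (-9 + 3*F)*(2*F) = 2*F*(-9 + 3*F))
T(Q((6 + 0)/(c + 4)))**4 = (6*(12 + (6 + 0)/(1 + 4))*(-3 + (12 + (6 + 0)/(1 + 4))))**4 = (6*(12 + 6/5)*(-3 + (12 + 6/5)))**4 = (6*(66/5)*(-3 + 66/5))**4 = (6*(66/5)*(51/5))**4 = (20196/25)**4 = 166364802238669056/390625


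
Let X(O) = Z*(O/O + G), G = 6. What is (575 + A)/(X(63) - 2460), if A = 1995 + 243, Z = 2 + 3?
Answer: -29/25 ≈ -1.1600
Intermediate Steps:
Z = 5
X(O) = 35 (X(O) = 5*(O/O + 6) = 5*(1 + 6) = 5*7 = 35)
A = 2238
(575 + A)/(X(63) - 2460) = (575 + 2238)/(35 - 2460) = 2813/(-2425) = 2813*(-1/2425) = -29/25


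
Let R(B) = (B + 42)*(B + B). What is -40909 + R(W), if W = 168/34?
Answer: -11688637/289 ≈ -40445.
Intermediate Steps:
W = 84/17 (W = 168*(1/34) = 84/17 ≈ 4.9412)
R(B) = 2*B*(42 + B) (R(B) = (42 + B)*(2*B) = 2*B*(42 + B))
-40909 + R(W) = -40909 + 2*(84/17)*(42 + 84/17) = -40909 + 2*(84/17)*(798/17) = -40909 + 134064/289 = -11688637/289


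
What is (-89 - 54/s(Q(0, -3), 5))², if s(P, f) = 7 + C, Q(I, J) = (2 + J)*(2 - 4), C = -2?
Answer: 249001/25 ≈ 9960.0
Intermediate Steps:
Q(I, J) = -4 - 2*J (Q(I, J) = (2 + J)*(-2) = -4 - 2*J)
s(P, f) = 5 (s(P, f) = 7 - 2 = 5)
(-89 - 54/s(Q(0, -3), 5))² = (-89 - 54/5)² = (-499/5)² = 249001/25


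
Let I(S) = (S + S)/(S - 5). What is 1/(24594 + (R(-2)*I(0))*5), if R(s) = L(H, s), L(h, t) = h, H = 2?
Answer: 1/24594 ≈ 4.0660e-5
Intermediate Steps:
R(s) = 2
I(S) = 2*S/(-5 + S) (I(S) = (2*S)/(-5 + S) = 2*S/(-5 + S))
1/(24594 + (R(-2)*I(0))*5) = 1/(24594 + (2*(2*0/(-5 + 0)))*5) = 1/(24594 + (2*(2*0/(-5)))*5) = 1/(24594 + (2*(2*0*(-⅕)))*5) = 1/(24594 + (2*0)*5) = 1/(24594 + 0*5) = 1/(24594 + 0) = 1/24594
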